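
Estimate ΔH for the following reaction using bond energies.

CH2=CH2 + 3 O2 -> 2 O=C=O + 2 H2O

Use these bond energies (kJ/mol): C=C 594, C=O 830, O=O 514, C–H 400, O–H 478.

Bonds broken (reactants):
  C–H: 4 × 400 = 1600
  C=C: 1 × 594 = 594
  O=O: 3 × 514 = 1542
  Σ(broken) = 3736 kJ
Bonds formed (products):
  C=O: 4 × 830 = 3320
  O–H: 4 × 478 = 1912
  Σ(formed) = 5232 kJ
ΔH = Σ(broken) − Σ(formed) = 3736 − 5232 = −1496 kJ

ΔH ≈ −1496 kJ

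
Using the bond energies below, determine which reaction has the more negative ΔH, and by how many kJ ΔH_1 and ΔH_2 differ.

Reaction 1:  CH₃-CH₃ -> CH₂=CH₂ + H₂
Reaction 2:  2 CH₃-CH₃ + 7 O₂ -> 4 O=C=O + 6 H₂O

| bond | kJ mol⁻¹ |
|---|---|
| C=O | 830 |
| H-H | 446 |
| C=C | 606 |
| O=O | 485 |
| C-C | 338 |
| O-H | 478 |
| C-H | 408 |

Reaction 1:
  Bonds broken (reactants):
    C-C: 1 × 338 = 338
    C-H: 6 × 408 = 2448
    Σ(broken) = 2786 kJ
  Bonds formed (products):
    C-H: 4 × 408 = 1632
    C=C: 1 × 606 = 606
    H-H: 1 × 446 = 446
    Σ(formed) = 2684 kJ
  ΔH_1 = 2786 − 2684 = +102 kJ
Reaction 2:
  Bonds broken (reactants):
    C-C: 2 × 338 = 676
    C-H: 12 × 408 = 4896
    O=O: 7 × 485 = 3395
    Σ(broken) = 8967 kJ
  Bonds formed (products):
    C=O: 8 × 830 = 6640
    O-H: 12 × 478 = 5736
    Σ(formed) = 12376 kJ
  ΔH_2 = 8967 − 12376 = −3409 kJ
ΔH_1 − ΔH_2 = +3511 kJ, so reaction 2 has the more negative ΔH; |ΔH_1 − ΔH_2| = 3511 kJ.

Reaction 2, by 3511 kJ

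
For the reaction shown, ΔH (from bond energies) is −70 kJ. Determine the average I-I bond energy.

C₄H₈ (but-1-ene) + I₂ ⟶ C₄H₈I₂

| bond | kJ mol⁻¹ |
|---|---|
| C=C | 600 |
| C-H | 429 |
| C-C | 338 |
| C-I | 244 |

D(I-I) ≈ 156 kJ/mol

Let D be the I-I bond energy.
Σ(broken) = 2×338 + 8×429 + 1×600 + 1×D = 4708 + D
Σ(formed) = 3×338 + 8×429 + 2×244 = 4934
ΔH = Σ(broken) − Σ(formed) = (4708 + D) − (4934) = −226 + D
Setting this equal to −70 kJ gives D = 156 kJ/mol.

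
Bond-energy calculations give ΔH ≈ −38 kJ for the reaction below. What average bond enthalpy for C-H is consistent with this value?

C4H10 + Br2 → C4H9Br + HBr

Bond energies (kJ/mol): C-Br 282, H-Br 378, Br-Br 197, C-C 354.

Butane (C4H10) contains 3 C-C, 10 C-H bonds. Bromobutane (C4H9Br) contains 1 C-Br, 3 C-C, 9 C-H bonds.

Let D be the C-H bond energy.
Σ(broken) = 1×197 + 3×354 + 10×D = 1259 + 10D
Σ(formed) = 1×282 + 3×354 + 9×D + 1×378 = 1722 + 9D
ΔH = Σ(broken) − Σ(formed) = (1259 + 10D) − (1722 + 9D) = −463 + D
Setting this equal to −38 kJ gives D = 425 kJ/mol.

D(C-H) ≈ 425 kJ/mol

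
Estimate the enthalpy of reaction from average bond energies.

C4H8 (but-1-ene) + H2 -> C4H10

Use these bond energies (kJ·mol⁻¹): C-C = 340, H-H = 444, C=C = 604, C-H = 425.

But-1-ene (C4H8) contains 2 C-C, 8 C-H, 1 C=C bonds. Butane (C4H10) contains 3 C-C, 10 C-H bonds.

Bonds broken (reactants):
  C-C: 2 × 340 = 680
  C-H: 8 × 425 = 3400
  C=C: 1 × 604 = 604
  H-H: 1 × 444 = 444
  Σ(broken) = 5128 kJ
Bonds formed (products):
  C-C: 3 × 340 = 1020
  C-H: 10 × 425 = 4250
  Σ(formed) = 5270 kJ
ΔH = Σ(broken) − Σ(formed) = 5128 − 5270 = −142 kJ

ΔH ≈ −142 kJ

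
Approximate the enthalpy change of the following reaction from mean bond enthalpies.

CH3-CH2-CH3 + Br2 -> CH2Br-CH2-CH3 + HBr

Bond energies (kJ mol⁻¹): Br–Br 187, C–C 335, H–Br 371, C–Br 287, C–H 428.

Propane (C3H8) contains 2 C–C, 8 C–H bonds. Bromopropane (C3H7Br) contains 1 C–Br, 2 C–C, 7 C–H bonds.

Bonds broken (reactants):
  Br–Br: 1 × 187 = 187
  C–C: 2 × 335 = 670
  C–H: 8 × 428 = 3424
  Σ(broken) = 4281 kJ
Bonds formed (products):
  C–Br: 1 × 287 = 287
  C–C: 2 × 335 = 670
  C–H: 7 × 428 = 2996
  H–Br: 1 × 371 = 371
  Σ(formed) = 4324 kJ
ΔH = Σ(broken) − Σ(formed) = 4281 − 4324 = −43 kJ

ΔH ≈ −43 kJ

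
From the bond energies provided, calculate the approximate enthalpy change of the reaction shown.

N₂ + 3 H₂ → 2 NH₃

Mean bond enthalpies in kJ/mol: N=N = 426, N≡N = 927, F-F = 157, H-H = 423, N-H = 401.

ΔH ≈ −210 kJ

Bonds broken (reactants):
  H-H: 3 × 423 = 1269
  N≡N: 1 × 927 = 927
  Σ(broken) = 2196 kJ
Bonds formed (products):
  N-H: 6 × 401 = 2406
  Σ(formed) = 2406 kJ
ΔH = Σ(broken) − Σ(formed) = 2196 − 2406 = −210 kJ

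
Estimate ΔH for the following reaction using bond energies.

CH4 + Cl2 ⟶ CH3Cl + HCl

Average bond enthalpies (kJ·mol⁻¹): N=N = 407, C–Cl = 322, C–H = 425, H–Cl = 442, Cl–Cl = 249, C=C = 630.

ΔH ≈ −90 kJ

Bonds broken (reactants):
  C–H: 4 × 425 = 1700
  Cl–Cl: 1 × 249 = 249
  Σ(broken) = 1949 kJ
Bonds formed (products):
  C–Cl: 1 × 322 = 322
  C–H: 3 × 425 = 1275
  H–Cl: 1 × 442 = 442
  Σ(formed) = 2039 kJ
ΔH = Σ(broken) − Σ(formed) = 1949 − 2039 = −90 kJ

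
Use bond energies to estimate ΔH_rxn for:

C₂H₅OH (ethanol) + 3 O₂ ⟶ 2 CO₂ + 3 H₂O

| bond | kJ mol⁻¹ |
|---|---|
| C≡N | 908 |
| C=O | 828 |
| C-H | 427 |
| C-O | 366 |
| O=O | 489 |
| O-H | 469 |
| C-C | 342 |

Bonds broken (reactants):
  C-C: 1 × 342 = 342
  C-H: 5 × 427 = 2135
  C-O: 1 × 366 = 366
  O-H: 1 × 469 = 469
  O=O: 3 × 489 = 1467
  Σ(broken) = 4779 kJ
Bonds formed (products):
  C=O: 4 × 828 = 3312
  O-H: 6 × 469 = 2814
  Σ(formed) = 6126 kJ
ΔH = Σ(broken) − Σ(formed) = 4779 − 6126 = −1347 kJ

ΔH ≈ −1347 kJ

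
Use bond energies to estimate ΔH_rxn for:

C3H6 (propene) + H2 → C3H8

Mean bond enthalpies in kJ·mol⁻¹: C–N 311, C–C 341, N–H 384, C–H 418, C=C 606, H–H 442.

ΔH ≈ −129 kJ

Bonds broken (reactants):
  C–C: 1 × 341 = 341
  C–H: 6 × 418 = 2508
  C=C: 1 × 606 = 606
  H–H: 1 × 442 = 442
  Σ(broken) = 3897 kJ
Bonds formed (products):
  C–C: 2 × 341 = 682
  C–H: 8 × 418 = 3344
  Σ(formed) = 4026 kJ
ΔH = Σ(broken) − Σ(formed) = 3897 − 4026 = −129 kJ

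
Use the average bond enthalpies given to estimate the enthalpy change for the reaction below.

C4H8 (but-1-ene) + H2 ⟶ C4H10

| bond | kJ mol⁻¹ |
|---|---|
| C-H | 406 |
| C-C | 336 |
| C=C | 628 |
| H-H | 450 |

ΔH ≈ −70 kJ

Bonds broken (reactants):
  C-C: 2 × 336 = 672
  C-H: 8 × 406 = 3248
  C=C: 1 × 628 = 628
  H-H: 1 × 450 = 450
  Σ(broken) = 4998 kJ
Bonds formed (products):
  C-C: 3 × 336 = 1008
  C-H: 10 × 406 = 4060
  Σ(formed) = 5068 kJ
ΔH = Σ(broken) − Σ(formed) = 4998 − 5068 = −70 kJ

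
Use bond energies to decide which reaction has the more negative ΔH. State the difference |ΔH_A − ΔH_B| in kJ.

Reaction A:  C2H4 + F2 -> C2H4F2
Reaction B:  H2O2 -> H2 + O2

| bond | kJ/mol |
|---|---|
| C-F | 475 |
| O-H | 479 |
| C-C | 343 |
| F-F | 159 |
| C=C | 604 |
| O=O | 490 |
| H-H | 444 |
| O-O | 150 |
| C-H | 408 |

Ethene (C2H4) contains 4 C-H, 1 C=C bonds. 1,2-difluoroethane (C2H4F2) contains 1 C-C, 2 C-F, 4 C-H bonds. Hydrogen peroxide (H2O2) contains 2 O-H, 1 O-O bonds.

Reaction A, by 704 kJ

Reaction A:
  Bonds broken (reactants):
    C-H: 4 × 408 = 1632
    C=C: 1 × 604 = 604
    F-F: 1 × 159 = 159
    Σ(broken) = 2395 kJ
  Bonds formed (products):
    C-C: 1 × 343 = 343
    C-F: 2 × 475 = 950
    C-H: 4 × 408 = 1632
    Σ(formed) = 2925 kJ
  ΔH_A = 2395 − 2925 = −530 kJ
Reaction B:
  Bonds broken (reactants):
    O-H: 2 × 479 = 958
    O-O: 1 × 150 = 150
    Σ(broken) = 1108 kJ
  Bonds formed (products):
    H-H: 1 × 444 = 444
    O=O: 1 × 490 = 490
    Σ(formed) = 934 kJ
  ΔH_B = 1108 − 934 = +174 kJ
ΔH_A − ΔH_B = −704 kJ, so reaction A has the more negative ΔH; |ΔH_A − ΔH_B| = 704 kJ.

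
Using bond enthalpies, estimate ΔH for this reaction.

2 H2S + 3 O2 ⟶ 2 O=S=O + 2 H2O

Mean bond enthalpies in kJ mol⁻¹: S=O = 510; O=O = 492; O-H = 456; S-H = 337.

Bonds broken (reactants):
  O=O: 3 × 492 = 1476
  S-H: 4 × 337 = 1348
  Σ(broken) = 2824 kJ
Bonds formed (products):
  O-H: 4 × 456 = 1824
  S=O: 4 × 510 = 2040
  Σ(formed) = 3864 kJ
ΔH = Σ(broken) − Σ(formed) = 2824 − 3864 = −1040 kJ

ΔH ≈ −1040 kJ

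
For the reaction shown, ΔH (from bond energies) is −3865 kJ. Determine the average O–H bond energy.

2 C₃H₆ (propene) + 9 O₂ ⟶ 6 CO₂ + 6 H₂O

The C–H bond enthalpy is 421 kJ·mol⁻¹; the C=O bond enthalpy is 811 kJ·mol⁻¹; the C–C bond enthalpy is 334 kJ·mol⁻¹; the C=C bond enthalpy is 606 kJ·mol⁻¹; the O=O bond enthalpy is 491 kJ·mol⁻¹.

Let D be the O–H bond energy.
Σ(broken) = 2×334 + 12×421 + 2×606 + 9×491 = 11351
Σ(formed) = 12×811 + 12×D = 9732 + 12D
ΔH = Σ(broken) − Σ(formed) = (11351) − (9732 + 12D) = +1619 − 12D
Setting this equal to −3865 kJ gives 12D = 5484, so D = 457 kJ/mol.

D(O–H) ≈ 457 kJ/mol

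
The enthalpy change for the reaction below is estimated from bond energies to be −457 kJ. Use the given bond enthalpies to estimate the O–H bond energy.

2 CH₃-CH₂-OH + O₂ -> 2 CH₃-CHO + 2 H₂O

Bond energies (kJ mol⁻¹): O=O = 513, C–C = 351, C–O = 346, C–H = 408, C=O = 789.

Let D be the O–H bond energy.
Σ(broken) = 2×351 + 10×408 + 2×346 + 2×D + 1×513 = 5987 + 2D
Σ(formed) = 2×351 + 8×408 + 2×789 + 4×D = 5544 + 4D
ΔH = Σ(broken) − Σ(formed) = (5987 + 2D) − (5544 + 4D) = +443 − 2D
Setting this equal to −457 kJ gives 2D = 900, so D = 450 kJ/mol.

D(O–H) ≈ 450 kJ/mol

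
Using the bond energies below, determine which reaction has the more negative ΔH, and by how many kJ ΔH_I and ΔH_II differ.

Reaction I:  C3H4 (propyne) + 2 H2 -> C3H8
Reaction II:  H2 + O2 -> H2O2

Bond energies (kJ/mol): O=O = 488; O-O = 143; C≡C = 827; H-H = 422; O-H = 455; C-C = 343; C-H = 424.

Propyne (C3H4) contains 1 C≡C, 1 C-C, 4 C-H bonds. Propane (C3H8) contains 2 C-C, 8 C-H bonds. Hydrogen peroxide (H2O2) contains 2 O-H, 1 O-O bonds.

Reaction I:
  Bonds broken (reactants):
    C≡C: 1 × 827 = 827
    C-C: 1 × 343 = 343
    C-H: 4 × 424 = 1696
    H-H: 2 × 422 = 844
    Σ(broken) = 3710 kJ
  Bonds formed (products):
    C-C: 2 × 343 = 686
    C-H: 8 × 424 = 3392
    Σ(formed) = 4078 kJ
  ΔH_I = 3710 − 4078 = −368 kJ
Reaction II:
  Bonds broken (reactants):
    H-H: 1 × 422 = 422
    O=O: 1 × 488 = 488
    Σ(broken) = 910 kJ
  Bonds formed (products):
    O-H: 2 × 455 = 910
    O-O: 1 × 143 = 143
    Σ(formed) = 1053 kJ
  ΔH_II = 910 − 1053 = −143 kJ
ΔH_I − ΔH_II = −225 kJ, so reaction I has the more negative ΔH; |ΔH_I − ΔH_II| = 225 kJ.

Reaction I, by 225 kJ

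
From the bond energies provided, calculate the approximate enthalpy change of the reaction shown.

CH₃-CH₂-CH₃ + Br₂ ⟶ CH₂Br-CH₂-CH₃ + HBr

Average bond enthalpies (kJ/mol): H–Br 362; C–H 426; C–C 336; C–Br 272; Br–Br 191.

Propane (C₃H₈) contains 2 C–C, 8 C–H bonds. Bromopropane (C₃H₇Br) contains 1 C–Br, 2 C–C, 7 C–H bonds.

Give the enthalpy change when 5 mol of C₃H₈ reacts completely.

Bonds broken (reactants):
  Br–Br: 1 × 191 = 191
  C–C: 2 × 336 = 672
  C–H: 8 × 426 = 3408
  Σ(broken) = 4271 kJ
Bonds formed (products):
  C–Br: 1 × 272 = 272
  C–C: 2 × 336 = 672
  C–H: 7 × 426 = 2982
  H–Br: 1 × 362 = 362
  Σ(formed) = 4288 kJ
ΔH = Σ(broken) − Σ(formed) = 4271 − 4288 = −17 kJ
For 5× the reaction as written: 5 × (−17) = −85 kJ

ΔH = −85 kJ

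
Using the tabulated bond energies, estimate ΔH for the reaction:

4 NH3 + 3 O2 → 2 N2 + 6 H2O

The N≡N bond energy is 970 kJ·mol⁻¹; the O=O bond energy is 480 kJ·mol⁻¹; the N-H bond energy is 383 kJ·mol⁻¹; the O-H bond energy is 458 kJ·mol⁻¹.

ΔH ≈ −1400 kJ

Bonds broken (reactants):
  N-H: 12 × 383 = 4596
  O=O: 3 × 480 = 1440
  Σ(broken) = 6036 kJ
Bonds formed (products):
  N≡N: 2 × 970 = 1940
  O-H: 12 × 458 = 5496
  Σ(formed) = 7436 kJ
ΔH = Σ(broken) − Σ(formed) = 6036 − 7436 = −1400 kJ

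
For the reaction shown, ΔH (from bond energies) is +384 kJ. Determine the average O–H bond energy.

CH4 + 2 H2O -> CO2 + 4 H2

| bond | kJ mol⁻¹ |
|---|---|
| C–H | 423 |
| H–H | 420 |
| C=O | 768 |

D(O–H) ≈ 477 kJ/mol

Let D be the O–H bond energy.
Σ(broken) = 4×423 + 4×D = 1692 + 4D
Σ(formed) = 2×768 + 4×420 = 3216
ΔH = Σ(broken) − Σ(formed) = (1692 + 4D) − (3216) = −1524 + 4D
Setting this equal to +384 kJ gives 4D = 1908, so D = 477 kJ/mol.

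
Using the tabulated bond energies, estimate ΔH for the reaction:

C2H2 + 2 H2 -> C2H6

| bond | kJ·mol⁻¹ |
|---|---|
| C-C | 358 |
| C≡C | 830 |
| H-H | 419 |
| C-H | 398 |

Bonds broken (reactants):
  C≡C: 1 × 830 = 830
  C-H: 2 × 398 = 796
  H-H: 2 × 419 = 838
  Σ(broken) = 2464 kJ
Bonds formed (products):
  C-C: 1 × 358 = 358
  C-H: 6 × 398 = 2388
  Σ(formed) = 2746 kJ
ΔH = Σ(broken) − Σ(formed) = 2464 − 2746 = −282 kJ

ΔH ≈ −282 kJ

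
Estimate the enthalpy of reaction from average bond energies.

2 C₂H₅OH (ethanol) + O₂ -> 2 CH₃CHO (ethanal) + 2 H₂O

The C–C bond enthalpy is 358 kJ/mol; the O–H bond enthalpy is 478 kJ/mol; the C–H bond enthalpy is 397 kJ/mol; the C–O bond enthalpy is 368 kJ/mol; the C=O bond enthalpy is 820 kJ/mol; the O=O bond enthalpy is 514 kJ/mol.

ΔH ≈ −552 kJ

Bonds broken (reactants):
  C–C: 2 × 358 = 716
  C–H: 10 × 397 = 3970
  C–O: 2 × 368 = 736
  O–H: 2 × 478 = 956
  O=O: 1 × 514 = 514
  Σ(broken) = 6892 kJ
Bonds formed (products):
  C–C: 2 × 358 = 716
  C–H: 8 × 397 = 3176
  C=O: 2 × 820 = 1640
  O–H: 4 × 478 = 1912
  Σ(formed) = 7444 kJ
ΔH = Σ(broken) − Σ(formed) = 6892 − 7444 = −552 kJ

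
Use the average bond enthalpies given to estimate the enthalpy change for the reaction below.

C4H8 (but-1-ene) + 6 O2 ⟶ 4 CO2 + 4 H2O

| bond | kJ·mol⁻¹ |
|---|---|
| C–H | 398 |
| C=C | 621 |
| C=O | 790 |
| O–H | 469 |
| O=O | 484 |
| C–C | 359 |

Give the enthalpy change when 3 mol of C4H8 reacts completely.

ΔH = −7935 kJ

Bonds broken (reactants):
  C–C: 2 × 359 = 718
  C–H: 8 × 398 = 3184
  C=C: 1 × 621 = 621
  O=O: 6 × 484 = 2904
  Σ(broken) = 7427 kJ
Bonds formed (products):
  C=O: 8 × 790 = 6320
  O–H: 8 × 469 = 3752
  Σ(formed) = 10072 kJ
ΔH = Σ(broken) − Σ(formed) = 7427 − 10072 = −2645 kJ
For 3× the reaction as written: 3 × (−2645) = −7935 kJ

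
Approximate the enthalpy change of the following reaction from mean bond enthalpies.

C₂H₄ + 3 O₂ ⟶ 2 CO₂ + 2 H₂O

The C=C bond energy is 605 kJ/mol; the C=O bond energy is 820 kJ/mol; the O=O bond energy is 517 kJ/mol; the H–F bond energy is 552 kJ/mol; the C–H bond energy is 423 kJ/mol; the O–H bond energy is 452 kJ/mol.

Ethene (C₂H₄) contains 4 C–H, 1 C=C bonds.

Bonds broken (reactants):
  C–H: 4 × 423 = 1692
  C=C: 1 × 605 = 605
  O=O: 3 × 517 = 1551
  Σ(broken) = 3848 kJ
Bonds formed (products):
  C=O: 4 × 820 = 3280
  O–H: 4 × 452 = 1808
  Σ(formed) = 5088 kJ
ΔH = Σ(broken) − Σ(formed) = 3848 − 5088 = −1240 kJ

ΔH ≈ −1240 kJ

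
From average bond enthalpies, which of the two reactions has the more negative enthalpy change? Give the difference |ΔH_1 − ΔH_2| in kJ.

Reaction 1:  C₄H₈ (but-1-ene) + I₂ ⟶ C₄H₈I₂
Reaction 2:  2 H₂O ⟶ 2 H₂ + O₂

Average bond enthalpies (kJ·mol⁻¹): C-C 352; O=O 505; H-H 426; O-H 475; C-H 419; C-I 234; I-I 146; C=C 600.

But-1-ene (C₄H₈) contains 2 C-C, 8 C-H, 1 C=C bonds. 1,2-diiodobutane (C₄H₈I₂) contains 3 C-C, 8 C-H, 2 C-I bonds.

Reaction 1:
  Bonds broken (reactants):
    C-C: 2 × 352 = 704
    C-H: 8 × 419 = 3352
    C=C: 1 × 600 = 600
    I-I: 1 × 146 = 146
    Σ(broken) = 4802 kJ
  Bonds formed (products):
    C-C: 3 × 352 = 1056
    C-H: 8 × 419 = 3352
    C-I: 2 × 234 = 468
    Σ(formed) = 4876 kJ
  ΔH_1 = 4802 − 4876 = −74 kJ
Reaction 2:
  Bonds broken (reactants):
    O-H: 4 × 475 = 1900
    Σ(broken) = 1900 kJ
  Bonds formed (products):
    H-H: 2 × 426 = 852
    O=O: 1 × 505 = 505
    Σ(formed) = 1357 kJ
  ΔH_2 = 1900 − 1357 = +543 kJ
ΔH_1 − ΔH_2 = −617 kJ, so reaction 1 has the more negative ΔH; |ΔH_1 − ΔH_2| = 617 kJ.

Reaction 1, by 617 kJ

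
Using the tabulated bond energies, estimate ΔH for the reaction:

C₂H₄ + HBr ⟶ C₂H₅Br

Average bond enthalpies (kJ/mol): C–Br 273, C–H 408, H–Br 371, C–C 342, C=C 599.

ΔH ≈ −53 kJ

Bonds broken (reactants):
  C–H: 4 × 408 = 1632
  C=C: 1 × 599 = 599
  H–Br: 1 × 371 = 371
  Σ(broken) = 2602 kJ
Bonds formed (products):
  C–Br: 1 × 273 = 273
  C–C: 1 × 342 = 342
  C–H: 5 × 408 = 2040
  Σ(formed) = 2655 kJ
ΔH = Σ(broken) − Σ(formed) = 2602 − 2655 = −53 kJ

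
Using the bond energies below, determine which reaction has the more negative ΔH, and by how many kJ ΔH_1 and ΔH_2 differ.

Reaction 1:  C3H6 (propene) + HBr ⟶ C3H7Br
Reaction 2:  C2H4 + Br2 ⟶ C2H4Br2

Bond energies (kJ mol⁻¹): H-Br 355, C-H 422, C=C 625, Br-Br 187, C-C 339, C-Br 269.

Reaction 2, by 15 kJ

Reaction 1:
  Bonds broken (reactants):
    C-C: 1 × 339 = 339
    C-H: 6 × 422 = 2532
    C=C: 1 × 625 = 625
    H-Br: 1 × 355 = 355
    Σ(broken) = 3851 kJ
  Bonds formed (products):
    C-Br: 1 × 269 = 269
    C-C: 2 × 339 = 678
    C-H: 7 × 422 = 2954
    Σ(formed) = 3901 kJ
  ΔH_1 = 3851 − 3901 = −50 kJ
Reaction 2:
  Bonds broken (reactants):
    Br-Br: 1 × 187 = 187
    C-H: 4 × 422 = 1688
    C=C: 1 × 625 = 625
    Σ(broken) = 2500 kJ
  Bonds formed (products):
    C-Br: 2 × 269 = 538
    C-C: 1 × 339 = 339
    C-H: 4 × 422 = 1688
    Σ(formed) = 2565 kJ
  ΔH_2 = 2500 − 2565 = −65 kJ
ΔH_1 − ΔH_2 = +15 kJ, so reaction 2 has the more negative ΔH; |ΔH_1 − ΔH_2| = 15 kJ.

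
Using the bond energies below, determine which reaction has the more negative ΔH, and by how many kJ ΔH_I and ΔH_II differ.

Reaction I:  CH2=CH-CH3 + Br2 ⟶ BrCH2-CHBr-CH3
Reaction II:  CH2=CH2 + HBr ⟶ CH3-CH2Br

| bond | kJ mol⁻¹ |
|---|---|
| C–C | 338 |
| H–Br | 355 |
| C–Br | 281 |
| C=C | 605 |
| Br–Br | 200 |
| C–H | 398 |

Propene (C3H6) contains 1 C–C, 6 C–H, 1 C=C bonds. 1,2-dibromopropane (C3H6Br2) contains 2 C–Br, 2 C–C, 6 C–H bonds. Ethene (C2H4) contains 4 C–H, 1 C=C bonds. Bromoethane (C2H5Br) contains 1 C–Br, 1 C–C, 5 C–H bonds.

Reaction I, by 38 kJ

Reaction I:
  Bonds broken (reactants):
    Br–Br: 1 × 200 = 200
    C–C: 1 × 338 = 338
    C–H: 6 × 398 = 2388
    C=C: 1 × 605 = 605
    Σ(broken) = 3531 kJ
  Bonds formed (products):
    C–Br: 2 × 281 = 562
    C–C: 2 × 338 = 676
    C–H: 6 × 398 = 2388
    Σ(formed) = 3626 kJ
  ΔH_I = 3531 − 3626 = −95 kJ
Reaction II:
  Bonds broken (reactants):
    C–H: 4 × 398 = 1592
    C=C: 1 × 605 = 605
    H–Br: 1 × 355 = 355
    Σ(broken) = 2552 kJ
  Bonds formed (products):
    C–Br: 1 × 281 = 281
    C–C: 1 × 338 = 338
    C–H: 5 × 398 = 1990
    Σ(formed) = 2609 kJ
  ΔH_II = 2552 − 2609 = −57 kJ
ΔH_I − ΔH_II = −38 kJ, so reaction I has the more negative ΔH; |ΔH_I − ΔH_II| = 38 kJ.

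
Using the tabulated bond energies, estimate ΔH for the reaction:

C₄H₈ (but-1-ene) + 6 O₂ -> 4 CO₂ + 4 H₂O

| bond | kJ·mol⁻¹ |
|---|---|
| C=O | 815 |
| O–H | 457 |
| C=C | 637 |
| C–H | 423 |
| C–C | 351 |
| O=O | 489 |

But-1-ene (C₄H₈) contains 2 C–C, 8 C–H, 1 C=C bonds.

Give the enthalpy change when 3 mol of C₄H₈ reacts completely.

Bonds broken (reactants):
  C–C: 2 × 351 = 702
  C–H: 8 × 423 = 3384
  C=C: 1 × 637 = 637
  O=O: 6 × 489 = 2934
  Σ(broken) = 7657 kJ
Bonds formed (products):
  C=O: 8 × 815 = 6520
  O–H: 8 × 457 = 3656
  Σ(formed) = 10176 kJ
ΔH = Σ(broken) − Σ(formed) = 7657 − 10176 = −2519 kJ
For 3× the reaction as written: 3 × (−2519) = −7557 kJ

ΔH = −7557 kJ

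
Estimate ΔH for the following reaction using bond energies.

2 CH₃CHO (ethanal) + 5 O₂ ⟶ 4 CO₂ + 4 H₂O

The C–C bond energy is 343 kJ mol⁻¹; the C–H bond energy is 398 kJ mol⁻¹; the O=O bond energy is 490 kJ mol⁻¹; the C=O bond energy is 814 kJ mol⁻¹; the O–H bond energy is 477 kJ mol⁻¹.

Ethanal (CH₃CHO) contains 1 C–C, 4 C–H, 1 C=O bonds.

ΔH ≈ −2380 kJ

Bonds broken (reactants):
  C–C: 2 × 343 = 686
  C–H: 8 × 398 = 3184
  C=O: 2 × 814 = 1628
  O=O: 5 × 490 = 2450
  Σ(broken) = 7948 kJ
Bonds formed (products):
  C=O: 8 × 814 = 6512
  O–H: 8 × 477 = 3816
  Σ(formed) = 10328 kJ
ΔH = Σ(broken) − Σ(formed) = 7948 − 10328 = −2380 kJ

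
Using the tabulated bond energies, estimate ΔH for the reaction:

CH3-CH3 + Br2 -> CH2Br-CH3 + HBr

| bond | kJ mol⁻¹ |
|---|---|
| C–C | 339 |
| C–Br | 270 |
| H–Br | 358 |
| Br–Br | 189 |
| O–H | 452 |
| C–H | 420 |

Bonds broken (reactants):
  Br–Br: 1 × 189 = 189
  C–C: 1 × 339 = 339
  C–H: 6 × 420 = 2520
  Σ(broken) = 3048 kJ
Bonds formed (products):
  C–Br: 1 × 270 = 270
  C–C: 1 × 339 = 339
  C–H: 5 × 420 = 2100
  H–Br: 1 × 358 = 358
  Σ(formed) = 3067 kJ
ΔH = Σ(broken) − Σ(formed) = 3048 − 3067 = −19 kJ

ΔH ≈ −19 kJ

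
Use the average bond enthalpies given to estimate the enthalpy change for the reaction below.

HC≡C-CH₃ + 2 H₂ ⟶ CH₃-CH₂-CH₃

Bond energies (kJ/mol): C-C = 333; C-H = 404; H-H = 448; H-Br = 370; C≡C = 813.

ΔH ≈ −240 kJ

Bonds broken (reactants):
  C≡C: 1 × 813 = 813
  C-C: 1 × 333 = 333
  C-H: 4 × 404 = 1616
  H-H: 2 × 448 = 896
  Σ(broken) = 3658 kJ
Bonds formed (products):
  C-C: 2 × 333 = 666
  C-H: 8 × 404 = 3232
  Σ(formed) = 3898 kJ
ΔH = Σ(broken) − Σ(formed) = 3658 − 3898 = −240 kJ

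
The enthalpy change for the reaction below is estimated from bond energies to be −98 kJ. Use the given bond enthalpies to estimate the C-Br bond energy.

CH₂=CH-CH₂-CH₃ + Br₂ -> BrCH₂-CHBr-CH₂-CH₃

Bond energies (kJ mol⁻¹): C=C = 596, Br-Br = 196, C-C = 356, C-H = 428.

Let D be the C-Br bond energy.
Σ(broken) = 1×196 + 2×356 + 8×428 + 1×596 = 4928
Σ(formed) = 2×D + 3×356 + 8×428 = 4492 + 2D
ΔH = Σ(broken) − Σ(formed) = (4928) − (4492 + 2D) = +436 − 2D
Setting this equal to −98 kJ gives 2D = 534, so D = 267 kJ/mol.

D(C-Br) ≈ 267 kJ/mol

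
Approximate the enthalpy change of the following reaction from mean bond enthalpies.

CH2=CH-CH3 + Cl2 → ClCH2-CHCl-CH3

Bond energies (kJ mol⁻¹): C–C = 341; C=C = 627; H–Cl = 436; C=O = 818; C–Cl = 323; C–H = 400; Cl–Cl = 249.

Bonds broken (reactants):
  C–C: 1 × 341 = 341
  C–H: 6 × 400 = 2400
  C=C: 1 × 627 = 627
  Cl–Cl: 1 × 249 = 249
  Σ(broken) = 3617 kJ
Bonds formed (products):
  C–C: 2 × 341 = 682
  C–Cl: 2 × 323 = 646
  C–H: 6 × 400 = 2400
  Σ(formed) = 3728 kJ
ΔH = Σ(broken) − Σ(formed) = 3617 − 3728 = −111 kJ

ΔH ≈ −111 kJ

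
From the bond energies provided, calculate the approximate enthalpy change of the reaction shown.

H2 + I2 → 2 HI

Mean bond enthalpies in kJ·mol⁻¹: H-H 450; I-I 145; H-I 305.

Bonds broken (reactants):
  H-H: 1 × 450 = 450
  I-I: 1 × 145 = 145
  Σ(broken) = 595 kJ
Bonds formed (products):
  H-I: 2 × 305 = 610
  Σ(formed) = 610 kJ
ΔH = Σ(broken) − Σ(formed) = 595 − 610 = −15 kJ

ΔH ≈ −15 kJ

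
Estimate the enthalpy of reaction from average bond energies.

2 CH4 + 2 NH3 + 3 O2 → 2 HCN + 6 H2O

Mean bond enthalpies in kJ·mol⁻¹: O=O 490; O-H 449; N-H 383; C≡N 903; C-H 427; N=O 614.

ΔH ≈ −864 kJ

Bonds broken (reactants):
  C-H: 8 × 427 = 3416
  N-H: 6 × 383 = 2298
  O=O: 3 × 490 = 1470
  Σ(broken) = 7184 kJ
Bonds formed (products):
  C≡N: 2 × 903 = 1806
  C-H: 2 × 427 = 854
  O-H: 12 × 449 = 5388
  Σ(formed) = 8048 kJ
ΔH = Σ(broken) − Σ(formed) = 7184 − 8048 = −864 kJ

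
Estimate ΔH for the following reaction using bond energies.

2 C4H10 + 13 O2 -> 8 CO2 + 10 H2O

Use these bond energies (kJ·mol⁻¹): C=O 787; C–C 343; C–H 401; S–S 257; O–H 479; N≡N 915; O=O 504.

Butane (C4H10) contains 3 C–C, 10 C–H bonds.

Bonds broken (reactants):
  C–C: 6 × 343 = 2058
  C–H: 20 × 401 = 8020
  O=O: 13 × 504 = 6552
  Σ(broken) = 16630 kJ
Bonds formed (products):
  C=O: 16 × 787 = 12592
  O–H: 20 × 479 = 9580
  Σ(formed) = 22172 kJ
ΔH = Σ(broken) − Σ(formed) = 16630 − 22172 = −5542 kJ

ΔH ≈ −5542 kJ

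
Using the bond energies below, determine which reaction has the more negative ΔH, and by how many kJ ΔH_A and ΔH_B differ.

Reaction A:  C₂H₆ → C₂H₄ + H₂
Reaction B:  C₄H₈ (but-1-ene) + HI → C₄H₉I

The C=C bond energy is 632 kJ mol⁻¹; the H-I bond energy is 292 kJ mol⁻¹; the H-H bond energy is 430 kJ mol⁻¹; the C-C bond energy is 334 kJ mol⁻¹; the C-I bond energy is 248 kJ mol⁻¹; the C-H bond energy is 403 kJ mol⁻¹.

Reaction A:
  Bonds broken (reactants):
    C-C: 1 × 334 = 334
    C-H: 6 × 403 = 2418
    Σ(broken) = 2752 kJ
  Bonds formed (products):
    C-H: 4 × 403 = 1612
    C=C: 1 × 632 = 632
    H-H: 1 × 430 = 430
    Σ(formed) = 2674 kJ
  ΔH_A = 2752 − 2674 = +78 kJ
Reaction B:
  Bonds broken (reactants):
    C-C: 2 × 334 = 668
    C-H: 8 × 403 = 3224
    C=C: 1 × 632 = 632
    H-I: 1 × 292 = 292
    Σ(broken) = 4816 kJ
  Bonds formed (products):
    C-C: 3 × 334 = 1002
    C-H: 9 × 403 = 3627
    C-I: 1 × 248 = 248
    Σ(formed) = 4877 kJ
  ΔH_B = 4816 − 4877 = −61 kJ
ΔH_A − ΔH_B = +139 kJ, so reaction B has the more negative ΔH; |ΔH_A − ΔH_B| = 139 kJ.

Reaction B, by 139 kJ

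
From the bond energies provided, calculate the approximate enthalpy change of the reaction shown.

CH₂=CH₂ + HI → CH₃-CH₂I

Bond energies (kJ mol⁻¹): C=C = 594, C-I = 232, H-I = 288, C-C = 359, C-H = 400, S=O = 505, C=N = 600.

Bonds broken (reactants):
  C-H: 4 × 400 = 1600
  C=C: 1 × 594 = 594
  H-I: 1 × 288 = 288
  Σ(broken) = 2482 kJ
Bonds formed (products):
  C-C: 1 × 359 = 359
  C-H: 5 × 400 = 2000
  C-I: 1 × 232 = 232
  Σ(formed) = 2591 kJ
ΔH = Σ(broken) − Σ(formed) = 2482 − 2591 = −109 kJ

ΔH ≈ −109 kJ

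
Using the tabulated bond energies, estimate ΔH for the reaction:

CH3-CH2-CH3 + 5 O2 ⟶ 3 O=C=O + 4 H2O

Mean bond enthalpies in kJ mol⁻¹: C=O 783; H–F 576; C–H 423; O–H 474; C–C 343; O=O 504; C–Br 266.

ΔH ≈ −1900 kJ

Bonds broken (reactants):
  C–C: 2 × 343 = 686
  C–H: 8 × 423 = 3384
  O=O: 5 × 504 = 2520
  Σ(broken) = 6590 kJ
Bonds formed (products):
  C=O: 6 × 783 = 4698
  O–H: 8 × 474 = 3792
  Σ(formed) = 8490 kJ
ΔH = Σ(broken) − Σ(formed) = 6590 − 8490 = −1900 kJ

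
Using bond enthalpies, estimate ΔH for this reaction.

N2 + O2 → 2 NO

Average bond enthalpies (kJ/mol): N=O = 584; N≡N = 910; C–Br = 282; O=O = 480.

ΔH ≈ +222 kJ

Bonds broken (reactants):
  N≡N: 1 × 910 = 910
  O=O: 1 × 480 = 480
  Σ(broken) = 1390 kJ
Bonds formed (products):
  N=O: 2 × 584 = 1168
  Σ(formed) = 1168 kJ
ΔH = Σ(broken) − Σ(formed) = 1390 − 1168 = +222 kJ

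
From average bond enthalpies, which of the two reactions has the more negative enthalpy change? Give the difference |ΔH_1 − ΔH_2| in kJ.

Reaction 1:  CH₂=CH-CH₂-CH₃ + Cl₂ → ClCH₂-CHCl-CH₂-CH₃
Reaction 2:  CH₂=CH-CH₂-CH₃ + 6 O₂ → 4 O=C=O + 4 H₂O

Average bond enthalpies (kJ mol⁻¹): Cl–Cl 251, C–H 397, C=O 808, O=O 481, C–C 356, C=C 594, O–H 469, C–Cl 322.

Reaction 2, by 2693 kJ

Reaction 1:
  Bonds broken (reactants):
    C–C: 2 × 356 = 712
    C–H: 8 × 397 = 3176
    C=C: 1 × 594 = 594
    Cl–Cl: 1 × 251 = 251
    Σ(broken) = 4733 kJ
  Bonds formed (products):
    C–C: 3 × 356 = 1068
    C–Cl: 2 × 322 = 644
    C–H: 8 × 397 = 3176
    Σ(formed) = 4888 kJ
  ΔH_1 = 4733 − 4888 = −155 kJ
Reaction 2:
  Bonds broken (reactants):
    C–C: 2 × 356 = 712
    C–H: 8 × 397 = 3176
    C=C: 1 × 594 = 594
    O=O: 6 × 481 = 2886
    Σ(broken) = 7368 kJ
  Bonds formed (products):
    C=O: 8 × 808 = 6464
    O–H: 8 × 469 = 3752
    Σ(formed) = 10216 kJ
  ΔH_2 = 7368 − 10216 = −2848 kJ
ΔH_1 − ΔH_2 = +2693 kJ, so reaction 2 has the more negative ΔH; |ΔH_1 − ΔH_2| = 2693 kJ.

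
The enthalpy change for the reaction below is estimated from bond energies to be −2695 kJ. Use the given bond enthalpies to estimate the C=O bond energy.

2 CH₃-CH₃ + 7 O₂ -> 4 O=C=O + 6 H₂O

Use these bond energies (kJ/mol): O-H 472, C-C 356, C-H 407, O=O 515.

Let D be the C=O bond energy.
Σ(broken) = 2×356 + 12×407 + 7×515 = 9201
Σ(formed) = 8×D + 12×472 = 5664 + 8D
ΔH = Σ(broken) − Σ(formed) = (9201) − (5664 + 8D) = +3537 − 8D
Setting this equal to −2695 kJ gives 8D = 6232, so D = 779 kJ/mol.

D(C=O) ≈ 779 kJ/mol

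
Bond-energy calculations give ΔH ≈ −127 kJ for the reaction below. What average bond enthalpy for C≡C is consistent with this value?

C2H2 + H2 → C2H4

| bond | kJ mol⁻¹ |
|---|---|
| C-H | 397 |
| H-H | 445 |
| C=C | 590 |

D(C≡C) ≈ 812 kJ/mol

Let D be the C≡C bond energy.
Σ(broken) = 1×D + 2×397 + 1×445 = 1239 + D
Σ(formed) = 4×397 + 1×590 = 2178
ΔH = Σ(broken) − Σ(formed) = (1239 + D) − (2178) = −939 + D
Setting this equal to −127 kJ gives D = 812 kJ/mol.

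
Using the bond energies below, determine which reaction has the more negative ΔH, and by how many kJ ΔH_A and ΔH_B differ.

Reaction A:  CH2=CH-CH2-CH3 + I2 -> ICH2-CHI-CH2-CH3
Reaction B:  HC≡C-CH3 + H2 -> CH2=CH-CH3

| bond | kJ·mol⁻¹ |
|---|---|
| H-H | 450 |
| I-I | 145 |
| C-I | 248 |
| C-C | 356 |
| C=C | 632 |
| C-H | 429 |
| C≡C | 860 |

Reaction A:
  Bonds broken (reactants):
    C-C: 2 × 356 = 712
    C-H: 8 × 429 = 3432
    C=C: 1 × 632 = 632
    I-I: 1 × 145 = 145
    Σ(broken) = 4921 kJ
  Bonds formed (products):
    C-C: 3 × 356 = 1068
    C-H: 8 × 429 = 3432
    C-I: 2 × 248 = 496
    Σ(formed) = 4996 kJ
  ΔH_A = 4921 − 4996 = −75 kJ
Reaction B:
  Bonds broken (reactants):
    C≡C: 1 × 860 = 860
    C-C: 1 × 356 = 356
    C-H: 4 × 429 = 1716
    H-H: 1 × 450 = 450
    Σ(broken) = 3382 kJ
  Bonds formed (products):
    C-C: 1 × 356 = 356
    C-H: 6 × 429 = 2574
    C=C: 1 × 632 = 632
    Σ(formed) = 3562 kJ
  ΔH_B = 3382 − 3562 = −180 kJ
ΔH_A − ΔH_B = +105 kJ, so reaction B has the more negative ΔH; |ΔH_A − ΔH_B| = 105 kJ.

Reaction B, by 105 kJ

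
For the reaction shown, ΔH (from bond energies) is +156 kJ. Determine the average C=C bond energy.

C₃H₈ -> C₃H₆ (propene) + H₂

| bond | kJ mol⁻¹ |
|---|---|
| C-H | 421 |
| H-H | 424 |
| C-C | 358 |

Let D be the C=C bond energy.
Σ(broken) = 2×358 + 8×421 = 4084
Σ(formed) = 1×358 + 6×421 + 1×D + 1×424 = 3308 + D
ΔH = Σ(broken) − Σ(formed) = (4084) − (3308 + D) = +776 − D
Setting this equal to +156 kJ gives D = 620 kJ/mol.

D(C=C) ≈ 620 kJ/mol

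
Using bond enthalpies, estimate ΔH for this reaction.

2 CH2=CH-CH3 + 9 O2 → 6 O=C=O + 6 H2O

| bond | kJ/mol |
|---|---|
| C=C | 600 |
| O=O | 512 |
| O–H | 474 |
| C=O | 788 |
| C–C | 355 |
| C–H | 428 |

ΔH ≈ −3490 kJ

Bonds broken (reactants):
  C–C: 2 × 355 = 710
  C–H: 12 × 428 = 5136
  C=C: 2 × 600 = 1200
  O=O: 9 × 512 = 4608
  Σ(broken) = 11654 kJ
Bonds formed (products):
  C=O: 12 × 788 = 9456
  O–H: 12 × 474 = 5688
  Σ(formed) = 15144 kJ
ΔH = Σ(broken) − Σ(formed) = 11654 − 15144 = −3490 kJ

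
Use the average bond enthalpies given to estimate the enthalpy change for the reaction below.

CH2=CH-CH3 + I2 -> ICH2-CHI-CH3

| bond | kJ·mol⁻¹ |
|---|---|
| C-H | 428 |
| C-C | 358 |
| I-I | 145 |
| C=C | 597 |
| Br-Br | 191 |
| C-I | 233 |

ΔH ≈ −82 kJ

Bonds broken (reactants):
  C-C: 1 × 358 = 358
  C-H: 6 × 428 = 2568
  C=C: 1 × 597 = 597
  I-I: 1 × 145 = 145
  Σ(broken) = 3668 kJ
Bonds formed (products):
  C-C: 2 × 358 = 716
  C-H: 6 × 428 = 2568
  C-I: 2 × 233 = 466
  Σ(formed) = 3750 kJ
ΔH = Σ(broken) − Σ(formed) = 3668 − 3750 = −82 kJ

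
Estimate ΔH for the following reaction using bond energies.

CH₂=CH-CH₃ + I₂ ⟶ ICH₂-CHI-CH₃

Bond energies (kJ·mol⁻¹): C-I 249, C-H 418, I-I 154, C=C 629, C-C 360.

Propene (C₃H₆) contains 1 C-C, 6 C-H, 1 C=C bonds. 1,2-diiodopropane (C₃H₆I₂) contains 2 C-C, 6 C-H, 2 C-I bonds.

ΔH ≈ −75 kJ

Bonds broken (reactants):
  C-C: 1 × 360 = 360
  C-H: 6 × 418 = 2508
  C=C: 1 × 629 = 629
  I-I: 1 × 154 = 154
  Σ(broken) = 3651 kJ
Bonds formed (products):
  C-C: 2 × 360 = 720
  C-H: 6 × 418 = 2508
  C-I: 2 × 249 = 498
  Σ(formed) = 3726 kJ
ΔH = Σ(broken) − Σ(formed) = 3651 − 3726 = −75 kJ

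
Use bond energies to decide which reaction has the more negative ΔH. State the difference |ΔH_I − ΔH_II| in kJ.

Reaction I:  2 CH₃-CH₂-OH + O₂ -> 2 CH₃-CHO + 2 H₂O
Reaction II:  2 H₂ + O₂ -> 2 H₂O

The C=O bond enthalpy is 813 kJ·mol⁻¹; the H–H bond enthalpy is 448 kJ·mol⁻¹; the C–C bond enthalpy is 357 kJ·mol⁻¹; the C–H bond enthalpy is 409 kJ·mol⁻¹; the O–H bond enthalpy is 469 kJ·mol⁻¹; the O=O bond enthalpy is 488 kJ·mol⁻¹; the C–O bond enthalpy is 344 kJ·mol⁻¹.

Reaction I:
  Bonds broken (reactants):
    C–C: 2 × 357 = 714
    C–H: 10 × 409 = 4090
    C–O: 2 × 344 = 688
    O–H: 2 × 469 = 938
    O=O: 1 × 488 = 488
    Σ(broken) = 6918 kJ
  Bonds formed (products):
    C–C: 2 × 357 = 714
    C–H: 8 × 409 = 3272
    C=O: 2 × 813 = 1626
    O–H: 4 × 469 = 1876
    Σ(formed) = 7488 kJ
  ΔH_I = 6918 − 7488 = −570 kJ
Reaction II:
  Bonds broken (reactants):
    H–H: 2 × 448 = 896
    O=O: 1 × 488 = 488
    Σ(broken) = 1384 kJ
  Bonds formed (products):
    O–H: 4 × 469 = 1876
    Σ(formed) = 1876 kJ
  ΔH_II = 1384 − 1876 = −492 kJ
ΔH_I − ΔH_II = −78 kJ, so reaction I has the more negative ΔH; |ΔH_I − ΔH_II| = 78 kJ.

Reaction I, by 78 kJ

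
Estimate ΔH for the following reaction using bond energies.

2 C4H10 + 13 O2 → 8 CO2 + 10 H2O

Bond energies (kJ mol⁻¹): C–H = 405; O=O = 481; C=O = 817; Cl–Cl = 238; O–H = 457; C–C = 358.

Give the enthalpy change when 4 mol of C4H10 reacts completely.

Bonds broken (reactants):
  C–C: 6 × 358 = 2148
  C–H: 20 × 405 = 8100
  O=O: 13 × 481 = 6253
  Σ(broken) = 16501 kJ
Bonds formed (products):
  C=O: 16 × 817 = 13072
  O–H: 20 × 457 = 9140
  Σ(formed) = 22212 kJ
ΔH = Σ(broken) − Σ(formed) = 16501 − 22212 = −5711 kJ
For 2× the reaction as written: 2 × (−5711) = −11422 kJ

ΔH = −11422 kJ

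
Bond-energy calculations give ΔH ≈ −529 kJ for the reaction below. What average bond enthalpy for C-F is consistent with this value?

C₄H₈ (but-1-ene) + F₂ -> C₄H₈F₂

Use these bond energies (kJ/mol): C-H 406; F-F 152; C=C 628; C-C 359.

Let D be the C-F bond energy.
Σ(broken) = 2×359 + 8×406 + 1×628 + 1×152 = 4746
Σ(formed) = 3×359 + 2×D + 8×406 = 4325 + 2D
ΔH = Σ(broken) − Σ(formed) = (4746) − (4325 + 2D) = +421 − 2D
Setting this equal to −529 kJ gives 2D = 950, so D = 475 kJ/mol.

D(C-F) ≈ 475 kJ/mol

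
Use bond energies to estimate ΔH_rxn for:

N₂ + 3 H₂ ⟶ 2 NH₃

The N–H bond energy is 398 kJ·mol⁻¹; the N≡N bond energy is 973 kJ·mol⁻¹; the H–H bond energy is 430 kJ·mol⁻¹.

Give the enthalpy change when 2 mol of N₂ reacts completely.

ΔH = −250 kJ

Bonds broken (reactants):
  H–H: 3 × 430 = 1290
  N≡N: 1 × 973 = 973
  Σ(broken) = 2263 kJ
Bonds formed (products):
  N–H: 6 × 398 = 2388
  Σ(formed) = 2388 kJ
ΔH = Σ(broken) − Σ(formed) = 2263 − 2388 = −125 kJ
For 2× the reaction as written: 2 × (−125) = −250 kJ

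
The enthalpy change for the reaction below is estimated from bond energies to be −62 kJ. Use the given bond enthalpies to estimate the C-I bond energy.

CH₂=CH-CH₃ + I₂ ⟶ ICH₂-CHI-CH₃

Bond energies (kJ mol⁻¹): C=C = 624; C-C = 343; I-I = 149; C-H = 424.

Let D be the C-I bond energy.
Σ(broken) = 1×343 + 6×424 + 1×624 + 1×149 = 3660
Σ(formed) = 2×343 + 6×424 + 2×D = 3230 + 2D
ΔH = Σ(broken) − Σ(formed) = (3660) − (3230 + 2D) = +430 − 2D
Setting this equal to −62 kJ gives 2D = 492, so D = 246 kJ/mol.

D(C-I) ≈ 246 kJ/mol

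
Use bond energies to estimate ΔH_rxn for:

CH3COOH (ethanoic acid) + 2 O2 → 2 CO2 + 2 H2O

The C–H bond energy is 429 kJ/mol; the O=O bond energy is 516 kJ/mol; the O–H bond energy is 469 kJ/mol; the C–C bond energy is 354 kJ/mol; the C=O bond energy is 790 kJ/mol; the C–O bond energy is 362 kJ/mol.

Bonds broken (reactants):
  C–C: 1 × 354 = 354
  C–H: 3 × 429 = 1287
  C–O: 1 × 362 = 362
  C=O: 1 × 790 = 790
  O–H: 1 × 469 = 469
  O=O: 2 × 516 = 1032
  Σ(broken) = 4294 kJ
Bonds formed (products):
  C=O: 4 × 790 = 3160
  O–H: 4 × 469 = 1876
  Σ(formed) = 5036 kJ
ΔH = Σ(broken) − Σ(formed) = 4294 − 5036 = −742 kJ

ΔH ≈ −742 kJ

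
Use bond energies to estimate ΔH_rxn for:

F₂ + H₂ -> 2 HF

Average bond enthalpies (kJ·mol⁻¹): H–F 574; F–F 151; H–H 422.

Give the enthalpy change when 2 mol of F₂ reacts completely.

ΔH = −1150 kJ

Bonds broken (reactants):
  F–F: 1 × 151 = 151
  H–H: 1 × 422 = 422
  Σ(broken) = 573 kJ
Bonds formed (products):
  H–F: 2 × 574 = 1148
  Σ(formed) = 1148 kJ
ΔH = Σ(broken) − Σ(formed) = 573 − 1148 = −575 kJ
For 2× the reaction as written: 2 × (−575) = −1150 kJ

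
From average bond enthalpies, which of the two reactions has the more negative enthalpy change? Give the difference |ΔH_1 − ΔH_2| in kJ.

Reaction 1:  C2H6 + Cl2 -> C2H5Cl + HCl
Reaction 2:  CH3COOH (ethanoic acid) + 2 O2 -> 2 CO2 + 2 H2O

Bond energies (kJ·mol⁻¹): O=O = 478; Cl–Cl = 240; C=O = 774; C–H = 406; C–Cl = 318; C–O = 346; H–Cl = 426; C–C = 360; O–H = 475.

Reaction 2, by 769 kJ

Reaction 1:
  Bonds broken (reactants):
    C–C: 1 × 360 = 360
    C–H: 6 × 406 = 2436
    Cl–Cl: 1 × 240 = 240
    Σ(broken) = 3036 kJ
  Bonds formed (products):
    C–C: 1 × 360 = 360
    C–Cl: 1 × 318 = 318
    C–H: 5 × 406 = 2030
    H–Cl: 1 × 426 = 426
    Σ(formed) = 3134 kJ
  ΔH_1 = 3036 − 3134 = −98 kJ
Reaction 2:
  Bonds broken (reactants):
    C–C: 1 × 360 = 360
    C–H: 3 × 406 = 1218
    C–O: 1 × 346 = 346
    C=O: 1 × 774 = 774
    O–H: 1 × 475 = 475
    O=O: 2 × 478 = 956
    Σ(broken) = 4129 kJ
  Bonds formed (products):
    C=O: 4 × 774 = 3096
    O–H: 4 × 475 = 1900
    Σ(formed) = 4996 kJ
  ΔH_2 = 4129 − 4996 = −867 kJ
ΔH_1 − ΔH_2 = +769 kJ, so reaction 2 has the more negative ΔH; |ΔH_1 − ΔH_2| = 769 kJ.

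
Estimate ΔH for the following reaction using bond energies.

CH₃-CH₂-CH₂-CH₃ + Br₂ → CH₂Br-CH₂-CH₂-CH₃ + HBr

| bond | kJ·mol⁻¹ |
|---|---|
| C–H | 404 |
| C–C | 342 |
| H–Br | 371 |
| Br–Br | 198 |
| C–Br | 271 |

Bonds broken (reactants):
  Br–Br: 1 × 198 = 198
  C–C: 3 × 342 = 1026
  C–H: 10 × 404 = 4040
  Σ(broken) = 5264 kJ
Bonds formed (products):
  C–Br: 1 × 271 = 271
  C–C: 3 × 342 = 1026
  C–H: 9 × 404 = 3636
  H–Br: 1 × 371 = 371
  Σ(formed) = 5304 kJ
ΔH = Σ(broken) − Σ(formed) = 5264 − 5304 = −40 kJ

ΔH ≈ −40 kJ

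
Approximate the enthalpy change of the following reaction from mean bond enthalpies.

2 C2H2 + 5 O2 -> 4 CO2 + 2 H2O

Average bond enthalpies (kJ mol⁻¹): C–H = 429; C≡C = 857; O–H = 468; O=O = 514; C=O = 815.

ΔH ≈ −2392 kJ

Bonds broken (reactants):
  C≡C: 2 × 857 = 1714
  C–H: 4 × 429 = 1716
  O=O: 5 × 514 = 2570
  Σ(broken) = 6000 kJ
Bonds formed (products):
  C=O: 8 × 815 = 6520
  O–H: 4 × 468 = 1872
  Σ(formed) = 8392 kJ
ΔH = Σ(broken) − Σ(formed) = 6000 − 8392 = −2392 kJ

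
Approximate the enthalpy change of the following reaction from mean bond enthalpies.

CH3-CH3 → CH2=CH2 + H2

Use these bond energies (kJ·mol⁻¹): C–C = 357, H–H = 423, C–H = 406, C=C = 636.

Bonds broken (reactants):
  C–C: 1 × 357 = 357
  C–H: 6 × 406 = 2436
  Σ(broken) = 2793 kJ
Bonds formed (products):
  C–H: 4 × 406 = 1624
  C=C: 1 × 636 = 636
  H–H: 1 × 423 = 423
  Σ(formed) = 2683 kJ
ΔH = Σ(broken) − Σ(formed) = 2793 − 2683 = +110 kJ

ΔH ≈ +110 kJ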